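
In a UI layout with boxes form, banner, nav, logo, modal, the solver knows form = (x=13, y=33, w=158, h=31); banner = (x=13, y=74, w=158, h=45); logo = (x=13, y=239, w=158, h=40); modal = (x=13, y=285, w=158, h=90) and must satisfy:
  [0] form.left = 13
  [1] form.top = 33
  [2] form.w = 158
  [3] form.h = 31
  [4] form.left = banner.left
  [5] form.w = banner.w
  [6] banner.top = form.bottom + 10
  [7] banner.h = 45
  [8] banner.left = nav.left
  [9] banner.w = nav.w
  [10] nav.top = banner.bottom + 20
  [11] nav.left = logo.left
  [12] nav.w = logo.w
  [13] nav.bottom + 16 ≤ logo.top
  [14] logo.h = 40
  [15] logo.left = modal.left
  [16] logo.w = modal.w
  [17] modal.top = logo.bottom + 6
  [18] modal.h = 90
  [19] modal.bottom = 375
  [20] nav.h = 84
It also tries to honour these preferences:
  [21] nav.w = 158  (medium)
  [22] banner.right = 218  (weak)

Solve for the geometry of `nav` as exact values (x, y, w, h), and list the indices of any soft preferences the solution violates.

1. nav.x = 13  [banner.left = nav.left]
2. nav.w = 158  [banner.w = nav.w]
3. nav.y = 139  [nav.top = banner.bottom + 20]
4. nav.h = 84  [nav.h = 84]

nav = (x=13, y=139, w=158, h=84)
violated soft preferences: 22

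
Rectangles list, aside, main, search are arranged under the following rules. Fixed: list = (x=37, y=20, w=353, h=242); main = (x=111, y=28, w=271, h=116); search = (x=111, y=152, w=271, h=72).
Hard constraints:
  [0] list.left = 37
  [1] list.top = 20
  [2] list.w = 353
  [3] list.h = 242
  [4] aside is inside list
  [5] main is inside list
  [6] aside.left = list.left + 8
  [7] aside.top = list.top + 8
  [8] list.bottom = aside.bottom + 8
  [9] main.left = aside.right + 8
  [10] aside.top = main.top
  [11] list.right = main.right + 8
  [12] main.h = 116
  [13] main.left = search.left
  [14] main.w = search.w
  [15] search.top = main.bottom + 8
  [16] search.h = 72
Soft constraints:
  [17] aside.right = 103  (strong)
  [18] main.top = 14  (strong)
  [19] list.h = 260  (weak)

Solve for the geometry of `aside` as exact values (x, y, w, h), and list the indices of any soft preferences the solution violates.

1. aside.x = 45  [aside.left = list.left + 8]
2. aside.y = 28  [aside.top = list.top + 8]
3. aside.h = 226  [list.bottom = aside.bottom + 8]
4. aside.w = 58  [main.left = aside.right + 8]

aside = (x=45, y=28, w=58, h=226)
violated soft preferences: 18, 19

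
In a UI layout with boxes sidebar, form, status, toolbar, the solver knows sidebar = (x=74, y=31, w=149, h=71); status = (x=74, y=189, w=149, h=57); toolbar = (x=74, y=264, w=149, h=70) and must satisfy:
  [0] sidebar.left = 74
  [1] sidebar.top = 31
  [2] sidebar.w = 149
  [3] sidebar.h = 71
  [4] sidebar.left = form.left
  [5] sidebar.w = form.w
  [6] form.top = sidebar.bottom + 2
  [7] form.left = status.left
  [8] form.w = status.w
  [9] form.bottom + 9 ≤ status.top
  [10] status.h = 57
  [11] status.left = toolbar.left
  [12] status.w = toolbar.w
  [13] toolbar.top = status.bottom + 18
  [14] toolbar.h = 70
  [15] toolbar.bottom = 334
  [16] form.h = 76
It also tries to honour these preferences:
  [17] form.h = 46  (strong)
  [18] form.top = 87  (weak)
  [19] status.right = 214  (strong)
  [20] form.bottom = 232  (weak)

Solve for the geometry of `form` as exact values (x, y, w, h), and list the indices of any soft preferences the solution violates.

1. form.x = 74  [sidebar.left = form.left]
2. form.w = 149  [sidebar.w = form.w]
3. form.y = 104  [form.top = sidebar.bottom + 2]
4. form.h = 76  [form.h = 76]

form = (x=74, y=104, w=149, h=76)
violated soft preferences: 17, 18, 19, 20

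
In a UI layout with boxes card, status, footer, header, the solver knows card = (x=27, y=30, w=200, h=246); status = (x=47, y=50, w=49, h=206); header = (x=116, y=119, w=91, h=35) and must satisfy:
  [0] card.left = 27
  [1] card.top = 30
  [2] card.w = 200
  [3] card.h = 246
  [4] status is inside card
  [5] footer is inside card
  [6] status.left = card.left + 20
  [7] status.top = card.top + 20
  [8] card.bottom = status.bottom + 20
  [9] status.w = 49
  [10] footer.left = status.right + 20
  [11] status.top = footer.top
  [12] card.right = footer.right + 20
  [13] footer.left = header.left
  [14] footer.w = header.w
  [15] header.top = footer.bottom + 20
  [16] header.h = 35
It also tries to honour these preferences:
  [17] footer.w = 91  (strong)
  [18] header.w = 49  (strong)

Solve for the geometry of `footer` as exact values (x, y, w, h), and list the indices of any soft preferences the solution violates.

footer = (x=116, y=50, w=91, h=49)
violated soft preferences: 18

1. footer.x = 116  [footer.left = status.right + 20]
2. footer.y = 50  [status.top = footer.top]
3. footer.w = 91  [card.right = footer.right + 20]
4. footer.h = 49  [header.top = footer.bottom + 20]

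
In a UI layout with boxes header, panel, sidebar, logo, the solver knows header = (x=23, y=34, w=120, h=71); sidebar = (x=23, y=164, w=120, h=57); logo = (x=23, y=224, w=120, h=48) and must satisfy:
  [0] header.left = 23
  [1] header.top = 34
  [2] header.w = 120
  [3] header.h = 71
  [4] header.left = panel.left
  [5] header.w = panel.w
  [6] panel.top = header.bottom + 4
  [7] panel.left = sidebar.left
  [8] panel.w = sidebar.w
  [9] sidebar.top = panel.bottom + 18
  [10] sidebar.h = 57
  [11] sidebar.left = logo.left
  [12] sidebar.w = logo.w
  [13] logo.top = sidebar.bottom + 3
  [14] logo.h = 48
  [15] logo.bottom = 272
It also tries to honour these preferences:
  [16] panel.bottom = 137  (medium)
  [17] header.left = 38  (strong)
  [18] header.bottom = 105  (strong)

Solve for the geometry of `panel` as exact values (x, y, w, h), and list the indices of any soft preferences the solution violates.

panel = (x=23, y=109, w=120, h=37)
violated soft preferences: 16, 17

1. panel.x = 23  [header.left = panel.left]
2. panel.w = 120  [header.w = panel.w]
3. panel.y = 109  [panel.top = header.bottom + 4]
4. panel.h = 37  [sidebar.top = panel.bottom + 18]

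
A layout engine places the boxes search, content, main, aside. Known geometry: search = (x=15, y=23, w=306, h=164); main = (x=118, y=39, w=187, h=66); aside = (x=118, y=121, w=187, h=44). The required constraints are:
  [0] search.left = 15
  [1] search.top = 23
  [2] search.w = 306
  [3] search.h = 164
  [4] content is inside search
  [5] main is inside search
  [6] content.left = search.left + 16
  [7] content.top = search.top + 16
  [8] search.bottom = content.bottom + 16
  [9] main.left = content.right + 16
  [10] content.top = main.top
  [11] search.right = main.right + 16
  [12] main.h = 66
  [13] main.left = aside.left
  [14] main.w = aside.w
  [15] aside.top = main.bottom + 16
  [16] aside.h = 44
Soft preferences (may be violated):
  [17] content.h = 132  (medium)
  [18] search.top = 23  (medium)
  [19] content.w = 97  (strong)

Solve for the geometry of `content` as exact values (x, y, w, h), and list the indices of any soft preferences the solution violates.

1. content.x = 31  [content.left = search.left + 16]
2. content.y = 39  [content.top = search.top + 16]
3. content.h = 132  [search.bottom = content.bottom + 16]
4. content.w = 71  [main.left = content.right + 16]

content = (x=31, y=39, w=71, h=132)
violated soft preferences: 19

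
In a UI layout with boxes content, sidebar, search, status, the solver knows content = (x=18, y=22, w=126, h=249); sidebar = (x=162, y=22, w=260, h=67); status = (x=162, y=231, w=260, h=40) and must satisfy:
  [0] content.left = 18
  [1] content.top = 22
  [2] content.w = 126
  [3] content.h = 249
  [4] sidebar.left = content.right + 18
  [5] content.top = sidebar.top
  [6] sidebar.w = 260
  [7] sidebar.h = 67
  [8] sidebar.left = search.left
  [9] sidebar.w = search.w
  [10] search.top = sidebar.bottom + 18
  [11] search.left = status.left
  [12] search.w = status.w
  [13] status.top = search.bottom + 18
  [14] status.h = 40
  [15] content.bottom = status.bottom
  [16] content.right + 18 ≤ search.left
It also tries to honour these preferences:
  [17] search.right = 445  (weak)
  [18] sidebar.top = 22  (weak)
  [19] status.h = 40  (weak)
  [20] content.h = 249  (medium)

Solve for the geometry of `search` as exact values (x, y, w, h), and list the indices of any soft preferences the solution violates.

1. search.x = 162  [sidebar.left = search.left]
2. search.w = 260  [sidebar.w = search.w]
3. search.y = 107  [search.top = sidebar.bottom + 18]
4. search.h = 106  [status.top = search.bottom + 18]

search = (x=162, y=107, w=260, h=106)
violated soft preferences: 17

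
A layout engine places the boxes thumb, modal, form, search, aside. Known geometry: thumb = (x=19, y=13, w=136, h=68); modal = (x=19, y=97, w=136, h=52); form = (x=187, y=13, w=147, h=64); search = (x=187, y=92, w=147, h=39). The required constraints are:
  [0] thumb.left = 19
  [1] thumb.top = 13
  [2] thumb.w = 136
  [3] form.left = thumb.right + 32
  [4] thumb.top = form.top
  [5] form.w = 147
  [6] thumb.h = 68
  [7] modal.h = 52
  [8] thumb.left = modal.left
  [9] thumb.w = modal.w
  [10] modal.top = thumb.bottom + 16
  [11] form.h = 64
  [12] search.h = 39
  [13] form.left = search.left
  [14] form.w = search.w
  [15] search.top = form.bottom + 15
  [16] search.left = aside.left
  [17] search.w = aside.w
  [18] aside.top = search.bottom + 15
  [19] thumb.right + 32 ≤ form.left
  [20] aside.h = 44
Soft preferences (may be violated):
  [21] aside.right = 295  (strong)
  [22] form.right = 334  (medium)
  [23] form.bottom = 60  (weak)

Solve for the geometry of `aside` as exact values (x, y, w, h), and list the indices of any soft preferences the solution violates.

1. aside.x = 187  [search.left = aside.left]
2. aside.w = 147  [search.w = aside.w]
3. aside.y = 146  [aside.top = search.bottom + 15]
4. aside.h = 44  [aside.h = 44]

aside = (x=187, y=146, w=147, h=44)
violated soft preferences: 21, 23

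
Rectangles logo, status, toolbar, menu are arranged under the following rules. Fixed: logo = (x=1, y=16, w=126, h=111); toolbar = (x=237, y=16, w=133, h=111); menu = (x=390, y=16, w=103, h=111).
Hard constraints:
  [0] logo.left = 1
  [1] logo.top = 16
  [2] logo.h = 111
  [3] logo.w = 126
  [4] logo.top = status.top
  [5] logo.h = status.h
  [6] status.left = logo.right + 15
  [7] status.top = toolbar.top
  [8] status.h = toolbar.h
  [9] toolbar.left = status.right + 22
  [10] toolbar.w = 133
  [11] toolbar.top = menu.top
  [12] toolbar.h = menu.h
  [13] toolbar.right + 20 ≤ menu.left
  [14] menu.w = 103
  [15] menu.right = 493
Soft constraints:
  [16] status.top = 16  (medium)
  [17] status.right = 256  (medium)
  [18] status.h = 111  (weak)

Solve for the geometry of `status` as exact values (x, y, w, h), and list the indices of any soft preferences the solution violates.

1. status.y = 16  [logo.top = status.top]
2. status.h = 111  [logo.h = status.h]
3. status.x = 142  [status.left = logo.right + 15]
4. status.w = 73  [toolbar.left = status.right + 22]

status = (x=142, y=16, w=73, h=111)
violated soft preferences: 17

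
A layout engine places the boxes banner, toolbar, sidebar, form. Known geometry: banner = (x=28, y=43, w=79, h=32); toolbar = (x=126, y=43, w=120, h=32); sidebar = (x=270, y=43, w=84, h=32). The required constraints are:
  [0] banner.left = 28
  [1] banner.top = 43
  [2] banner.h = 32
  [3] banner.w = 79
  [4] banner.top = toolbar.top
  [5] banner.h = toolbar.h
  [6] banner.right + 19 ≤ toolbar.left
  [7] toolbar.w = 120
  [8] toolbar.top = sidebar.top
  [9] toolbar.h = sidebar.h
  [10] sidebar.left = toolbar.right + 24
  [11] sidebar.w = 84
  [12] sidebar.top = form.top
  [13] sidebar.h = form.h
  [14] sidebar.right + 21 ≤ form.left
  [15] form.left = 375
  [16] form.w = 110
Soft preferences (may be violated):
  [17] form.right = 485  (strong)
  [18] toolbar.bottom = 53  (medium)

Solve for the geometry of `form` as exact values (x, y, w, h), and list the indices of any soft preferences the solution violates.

form = (x=375, y=43, w=110, h=32)
violated soft preferences: 18

1. form.y = 43  [sidebar.top = form.top]
2. form.h = 32  [sidebar.h = form.h]
3. form.x = 375  [form.left = 375]
4. form.w = 110  [form.w = 110]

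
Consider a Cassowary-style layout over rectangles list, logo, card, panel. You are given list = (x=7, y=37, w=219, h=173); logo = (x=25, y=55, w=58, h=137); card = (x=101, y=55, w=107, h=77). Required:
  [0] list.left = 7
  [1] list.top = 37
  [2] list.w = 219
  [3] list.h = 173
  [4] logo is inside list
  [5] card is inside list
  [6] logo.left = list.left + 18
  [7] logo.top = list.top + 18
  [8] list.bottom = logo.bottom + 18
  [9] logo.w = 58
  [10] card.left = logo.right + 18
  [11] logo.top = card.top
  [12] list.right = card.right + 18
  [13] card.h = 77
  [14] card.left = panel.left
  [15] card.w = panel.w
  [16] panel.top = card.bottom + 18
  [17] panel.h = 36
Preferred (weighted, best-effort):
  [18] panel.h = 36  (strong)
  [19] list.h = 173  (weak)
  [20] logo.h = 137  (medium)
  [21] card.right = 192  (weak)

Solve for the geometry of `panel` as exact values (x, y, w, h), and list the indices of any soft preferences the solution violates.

1. panel.x = 101  [card.left = panel.left]
2. panel.w = 107  [card.w = panel.w]
3. panel.y = 150  [panel.top = card.bottom + 18]
4. panel.h = 36  [panel.h = 36]

panel = (x=101, y=150, w=107, h=36)
violated soft preferences: 21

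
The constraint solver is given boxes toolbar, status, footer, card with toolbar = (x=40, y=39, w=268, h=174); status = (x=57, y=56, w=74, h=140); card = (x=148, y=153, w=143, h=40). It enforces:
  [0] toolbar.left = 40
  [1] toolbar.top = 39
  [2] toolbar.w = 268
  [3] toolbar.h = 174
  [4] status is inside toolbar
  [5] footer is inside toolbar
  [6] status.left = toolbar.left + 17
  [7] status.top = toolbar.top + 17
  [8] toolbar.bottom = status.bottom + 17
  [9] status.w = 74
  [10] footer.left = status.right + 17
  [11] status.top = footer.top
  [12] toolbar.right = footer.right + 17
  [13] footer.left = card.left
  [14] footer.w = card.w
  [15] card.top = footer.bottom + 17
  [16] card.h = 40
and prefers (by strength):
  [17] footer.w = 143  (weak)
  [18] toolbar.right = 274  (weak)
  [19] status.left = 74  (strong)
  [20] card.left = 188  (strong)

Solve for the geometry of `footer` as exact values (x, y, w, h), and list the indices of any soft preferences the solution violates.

1. footer.x = 148  [footer.left = status.right + 17]
2. footer.y = 56  [status.top = footer.top]
3. footer.w = 143  [toolbar.right = footer.right + 17]
4. footer.h = 80  [card.top = footer.bottom + 17]

footer = (x=148, y=56, w=143, h=80)
violated soft preferences: 18, 19, 20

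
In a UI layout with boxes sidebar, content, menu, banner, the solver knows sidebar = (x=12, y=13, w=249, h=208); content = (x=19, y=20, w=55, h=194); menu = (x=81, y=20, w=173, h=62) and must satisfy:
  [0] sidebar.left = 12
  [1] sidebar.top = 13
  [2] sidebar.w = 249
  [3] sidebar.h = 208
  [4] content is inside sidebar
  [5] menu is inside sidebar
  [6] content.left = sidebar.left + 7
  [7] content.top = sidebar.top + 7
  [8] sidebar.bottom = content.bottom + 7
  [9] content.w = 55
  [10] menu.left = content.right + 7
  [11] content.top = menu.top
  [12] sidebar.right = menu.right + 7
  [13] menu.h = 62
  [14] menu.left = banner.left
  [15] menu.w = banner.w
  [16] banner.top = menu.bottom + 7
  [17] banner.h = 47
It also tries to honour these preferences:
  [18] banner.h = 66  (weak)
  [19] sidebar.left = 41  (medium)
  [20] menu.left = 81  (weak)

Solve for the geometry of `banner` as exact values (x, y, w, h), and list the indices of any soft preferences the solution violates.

banner = (x=81, y=89, w=173, h=47)
violated soft preferences: 18, 19

1. banner.x = 81  [menu.left = banner.left]
2. banner.w = 173  [menu.w = banner.w]
3. banner.y = 89  [banner.top = menu.bottom + 7]
4. banner.h = 47  [banner.h = 47]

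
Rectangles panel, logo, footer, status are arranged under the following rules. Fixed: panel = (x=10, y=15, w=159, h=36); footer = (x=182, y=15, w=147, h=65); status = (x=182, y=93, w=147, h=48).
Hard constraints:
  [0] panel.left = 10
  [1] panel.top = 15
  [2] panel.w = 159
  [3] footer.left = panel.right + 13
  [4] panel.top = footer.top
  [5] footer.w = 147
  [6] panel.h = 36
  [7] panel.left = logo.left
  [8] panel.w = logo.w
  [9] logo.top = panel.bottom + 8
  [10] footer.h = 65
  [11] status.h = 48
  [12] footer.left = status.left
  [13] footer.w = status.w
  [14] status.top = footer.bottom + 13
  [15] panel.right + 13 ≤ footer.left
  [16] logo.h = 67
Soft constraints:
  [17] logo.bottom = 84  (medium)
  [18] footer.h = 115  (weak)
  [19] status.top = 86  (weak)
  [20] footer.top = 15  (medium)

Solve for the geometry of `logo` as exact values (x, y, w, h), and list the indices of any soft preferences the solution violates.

1. logo.x = 10  [panel.left = logo.left]
2. logo.w = 159  [panel.w = logo.w]
3. logo.y = 59  [logo.top = panel.bottom + 8]
4. logo.h = 67  [logo.h = 67]

logo = (x=10, y=59, w=159, h=67)
violated soft preferences: 17, 18, 19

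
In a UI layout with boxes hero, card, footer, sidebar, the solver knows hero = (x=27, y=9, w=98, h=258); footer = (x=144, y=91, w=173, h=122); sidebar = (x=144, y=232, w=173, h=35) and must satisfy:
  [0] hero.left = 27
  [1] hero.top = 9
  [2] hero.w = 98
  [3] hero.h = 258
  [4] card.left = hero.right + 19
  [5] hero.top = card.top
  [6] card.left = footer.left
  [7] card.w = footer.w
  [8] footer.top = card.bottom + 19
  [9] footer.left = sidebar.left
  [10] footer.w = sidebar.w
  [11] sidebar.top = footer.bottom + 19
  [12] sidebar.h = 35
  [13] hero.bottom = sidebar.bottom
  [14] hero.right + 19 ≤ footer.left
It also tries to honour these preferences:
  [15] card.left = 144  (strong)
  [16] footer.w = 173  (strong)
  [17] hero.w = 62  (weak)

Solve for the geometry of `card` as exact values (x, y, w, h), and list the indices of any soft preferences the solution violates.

1. card.x = 144  [card.left = hero.right + 19]
2. card.y = 9  [hero.top = card.top]
3. card.w = 173  [card.w = footer.w]
4. card.h = 63  [footer.top = card.bottom + 19]

card = (x=144, y=9, w=173, h=63)
violated soft preferences: 17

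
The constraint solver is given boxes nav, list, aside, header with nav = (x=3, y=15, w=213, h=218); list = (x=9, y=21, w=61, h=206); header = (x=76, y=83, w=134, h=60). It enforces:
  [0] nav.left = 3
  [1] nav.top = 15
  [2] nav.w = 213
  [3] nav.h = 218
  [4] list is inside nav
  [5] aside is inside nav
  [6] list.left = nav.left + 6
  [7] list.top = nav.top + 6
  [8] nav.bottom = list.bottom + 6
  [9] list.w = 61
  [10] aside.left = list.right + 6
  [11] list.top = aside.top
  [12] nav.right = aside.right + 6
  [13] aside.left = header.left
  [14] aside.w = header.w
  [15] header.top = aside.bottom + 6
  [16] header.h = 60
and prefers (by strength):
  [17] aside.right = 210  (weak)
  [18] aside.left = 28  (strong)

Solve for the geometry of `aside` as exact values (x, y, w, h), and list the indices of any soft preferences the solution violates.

aside = (x=76, y=21, w=134, h=56)
violated soft preferences: 18

1. aside.x = 76  [aside.left = list.right + 6]
2. aside.y = 21  [list.top = aside.top]
3. aside.w = 134  [nav.right = aside.right + 6]
4. aside.h = 56  [header.top = aside.bottom + 6]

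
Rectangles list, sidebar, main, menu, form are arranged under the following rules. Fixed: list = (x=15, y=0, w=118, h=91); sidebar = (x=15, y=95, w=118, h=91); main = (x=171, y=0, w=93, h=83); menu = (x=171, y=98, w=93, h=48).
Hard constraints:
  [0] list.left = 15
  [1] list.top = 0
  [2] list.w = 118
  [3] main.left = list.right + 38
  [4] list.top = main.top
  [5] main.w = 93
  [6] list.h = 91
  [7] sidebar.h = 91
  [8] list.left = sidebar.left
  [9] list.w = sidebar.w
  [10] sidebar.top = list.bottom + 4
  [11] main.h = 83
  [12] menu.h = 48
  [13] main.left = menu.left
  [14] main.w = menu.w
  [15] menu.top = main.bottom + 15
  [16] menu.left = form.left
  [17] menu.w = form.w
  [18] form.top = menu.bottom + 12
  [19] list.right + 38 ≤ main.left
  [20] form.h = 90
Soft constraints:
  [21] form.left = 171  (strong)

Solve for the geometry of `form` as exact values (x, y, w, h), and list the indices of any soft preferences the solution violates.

1. form.x = 171  [menu.left = form.left]
2. form.w = 93  [menu.w = form.w]
3. form.y = 158  [form.top = menu.bottom + 12]
4. form.h = 90  [form.h = 90]

form = (x=171, y=158, w=93, h=90)
violated soft preferences: none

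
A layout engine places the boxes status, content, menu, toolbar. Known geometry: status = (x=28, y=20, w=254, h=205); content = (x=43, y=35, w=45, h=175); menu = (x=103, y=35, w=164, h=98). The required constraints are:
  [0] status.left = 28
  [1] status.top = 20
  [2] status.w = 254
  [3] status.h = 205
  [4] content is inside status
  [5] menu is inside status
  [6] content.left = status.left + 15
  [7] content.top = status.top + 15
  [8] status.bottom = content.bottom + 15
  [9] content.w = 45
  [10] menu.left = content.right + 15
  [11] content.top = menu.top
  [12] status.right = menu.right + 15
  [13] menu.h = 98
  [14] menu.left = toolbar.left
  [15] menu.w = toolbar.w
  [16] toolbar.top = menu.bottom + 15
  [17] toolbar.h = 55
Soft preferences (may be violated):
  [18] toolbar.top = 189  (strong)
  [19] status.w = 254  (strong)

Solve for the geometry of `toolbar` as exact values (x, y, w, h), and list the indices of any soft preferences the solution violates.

toolbar = (x=103, y=148, w=164, h=55)
violated soft preferences: 18

1. toolbar.x = 103  [menu.left = toolbar.left]
2. toolbar.w = 164  [menu.w = toolbar.w]
3. toolbar.y = 148  [toolbar.top = menu.bottom + 15]
4. toolbar.h = 55  [toolbar.h = 55]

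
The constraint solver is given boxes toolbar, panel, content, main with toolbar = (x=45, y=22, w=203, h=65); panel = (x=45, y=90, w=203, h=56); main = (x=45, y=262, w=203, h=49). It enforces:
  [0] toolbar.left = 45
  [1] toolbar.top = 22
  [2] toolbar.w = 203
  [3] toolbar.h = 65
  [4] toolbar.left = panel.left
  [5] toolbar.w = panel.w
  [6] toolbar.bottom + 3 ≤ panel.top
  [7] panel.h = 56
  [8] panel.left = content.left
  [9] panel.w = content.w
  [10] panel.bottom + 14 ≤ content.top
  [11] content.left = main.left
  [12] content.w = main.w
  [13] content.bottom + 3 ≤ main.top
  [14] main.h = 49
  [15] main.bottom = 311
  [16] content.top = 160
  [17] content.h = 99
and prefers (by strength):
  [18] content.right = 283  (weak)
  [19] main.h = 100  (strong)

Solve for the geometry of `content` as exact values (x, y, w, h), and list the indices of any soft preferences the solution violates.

content = (x=45, y=160, w=203, h=99)
violated soft preferences: 18, 19

1. content.x = 45  [panel.left = content.left]
2. content.w = 203  [panel.w = content.w]
3. content.y = 160  [content.top = 160]
4. content.h = 99  [content.h = 99]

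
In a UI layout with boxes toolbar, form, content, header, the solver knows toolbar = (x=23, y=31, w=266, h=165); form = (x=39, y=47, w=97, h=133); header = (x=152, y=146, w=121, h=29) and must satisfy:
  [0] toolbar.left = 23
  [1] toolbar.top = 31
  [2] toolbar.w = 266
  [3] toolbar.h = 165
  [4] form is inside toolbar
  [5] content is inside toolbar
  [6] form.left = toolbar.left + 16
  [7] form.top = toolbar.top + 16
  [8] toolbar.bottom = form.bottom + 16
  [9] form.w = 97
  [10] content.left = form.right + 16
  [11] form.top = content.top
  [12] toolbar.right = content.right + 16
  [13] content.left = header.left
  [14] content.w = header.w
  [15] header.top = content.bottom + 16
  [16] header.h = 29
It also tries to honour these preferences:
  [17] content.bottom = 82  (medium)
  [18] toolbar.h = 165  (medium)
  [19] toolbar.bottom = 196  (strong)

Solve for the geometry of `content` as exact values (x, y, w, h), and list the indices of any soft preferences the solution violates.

content = (x=152, y=47, w=121, h=83)
violated soft preferences: 17

1. content.x = 152  [content.left = form.right + 16]
2. content.y = 47  [form.top = content.top]
3. content.w = 121  [toolbar.right = content.right + 16]
4. content.h = 83  [header.top = content.bottom + 16]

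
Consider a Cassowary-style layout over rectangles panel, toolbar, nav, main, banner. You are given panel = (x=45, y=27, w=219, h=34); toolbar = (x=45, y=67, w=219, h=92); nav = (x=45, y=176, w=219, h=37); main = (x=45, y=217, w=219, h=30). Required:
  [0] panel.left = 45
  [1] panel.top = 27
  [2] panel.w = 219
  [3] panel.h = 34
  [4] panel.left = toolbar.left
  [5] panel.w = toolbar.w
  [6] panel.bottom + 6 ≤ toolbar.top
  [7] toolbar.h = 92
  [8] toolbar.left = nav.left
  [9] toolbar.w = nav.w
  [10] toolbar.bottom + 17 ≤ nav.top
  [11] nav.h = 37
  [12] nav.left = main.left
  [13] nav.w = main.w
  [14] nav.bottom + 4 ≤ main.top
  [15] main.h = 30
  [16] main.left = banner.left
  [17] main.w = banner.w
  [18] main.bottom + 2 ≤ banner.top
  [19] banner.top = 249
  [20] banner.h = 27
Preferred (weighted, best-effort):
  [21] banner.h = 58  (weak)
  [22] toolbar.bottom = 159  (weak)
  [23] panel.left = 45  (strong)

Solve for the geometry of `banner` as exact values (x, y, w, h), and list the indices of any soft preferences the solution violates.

banner = (x=45, y=249, w=219, h=27)
violated soft preferences: 21

1. banner.x = 45  [main.left = banner.left]
2. banner.w = 219  [main.w = banner.w]
3. banner.y = 249  [banner.top = 249]
4. banner.h = 27  [banner.h = 27]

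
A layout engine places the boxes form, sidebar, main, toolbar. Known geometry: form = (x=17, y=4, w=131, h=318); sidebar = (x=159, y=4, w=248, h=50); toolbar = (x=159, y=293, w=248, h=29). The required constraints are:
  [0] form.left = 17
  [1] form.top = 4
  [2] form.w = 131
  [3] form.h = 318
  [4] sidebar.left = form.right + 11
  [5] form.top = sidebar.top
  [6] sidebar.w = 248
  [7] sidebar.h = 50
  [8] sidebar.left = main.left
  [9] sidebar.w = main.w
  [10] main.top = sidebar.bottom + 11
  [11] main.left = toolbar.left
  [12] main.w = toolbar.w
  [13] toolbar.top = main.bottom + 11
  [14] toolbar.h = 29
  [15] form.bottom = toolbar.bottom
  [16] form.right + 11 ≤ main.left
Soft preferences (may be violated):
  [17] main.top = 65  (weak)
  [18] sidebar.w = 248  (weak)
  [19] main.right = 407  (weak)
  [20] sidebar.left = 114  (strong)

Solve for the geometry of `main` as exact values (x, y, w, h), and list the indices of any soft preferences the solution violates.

1. main.x = 159  [sidebar.left = main.left]
2. main.w = 248  [sidebar.w = main.w]
3. main.y = 65  [main.top = sidebar.bottom + 11]
4. main.h = 217  [toolbar.top = main.bottom + 11]

main = (x=159, y=65, w=248, h=217)
violated soft preferences: 20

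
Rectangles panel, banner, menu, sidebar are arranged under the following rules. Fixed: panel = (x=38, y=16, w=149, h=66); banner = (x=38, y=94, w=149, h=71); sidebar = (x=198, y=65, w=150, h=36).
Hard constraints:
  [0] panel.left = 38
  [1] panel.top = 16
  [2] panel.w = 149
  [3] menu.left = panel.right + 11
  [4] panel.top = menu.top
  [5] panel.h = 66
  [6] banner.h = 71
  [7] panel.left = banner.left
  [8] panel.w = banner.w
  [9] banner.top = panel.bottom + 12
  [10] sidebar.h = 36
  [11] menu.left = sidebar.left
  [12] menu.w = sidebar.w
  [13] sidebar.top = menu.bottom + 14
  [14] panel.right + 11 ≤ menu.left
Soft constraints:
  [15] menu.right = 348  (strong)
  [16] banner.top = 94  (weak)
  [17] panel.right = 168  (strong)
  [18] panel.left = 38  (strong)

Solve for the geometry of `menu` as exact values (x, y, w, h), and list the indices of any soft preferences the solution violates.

menu = (x=198, y=16, w=150, h=35)
violated soft preferences: 17

1. menu.x = 198  [menu.left = panel.right + 11]
2. menu.y = 16  [panel.top = menu.top]
3. menu.w = 150  [menu.w = sidebar.w]
4. menu.h = 35  [sidebar.top = menu.bottom + 14]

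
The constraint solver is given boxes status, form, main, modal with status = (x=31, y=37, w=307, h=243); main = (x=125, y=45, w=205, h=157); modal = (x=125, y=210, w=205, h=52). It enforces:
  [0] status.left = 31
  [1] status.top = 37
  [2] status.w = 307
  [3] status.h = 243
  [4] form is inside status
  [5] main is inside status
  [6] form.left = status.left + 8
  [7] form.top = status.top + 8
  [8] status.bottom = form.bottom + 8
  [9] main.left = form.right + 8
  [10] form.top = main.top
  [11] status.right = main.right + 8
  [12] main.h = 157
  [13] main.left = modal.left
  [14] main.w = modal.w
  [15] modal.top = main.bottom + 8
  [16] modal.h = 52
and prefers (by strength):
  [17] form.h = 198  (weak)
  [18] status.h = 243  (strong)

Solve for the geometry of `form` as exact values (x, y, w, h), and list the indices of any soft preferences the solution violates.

1. form.x = 39  [form.left = status.left + 8]
2. form.y = 45  [form.top = status.top + 8]
3. form.h = 227  [status.bottom = form.bottom + 8]
4. form.w = 78  [main.left = form.right + 8]

form = (x=39, y=45, w=78, h=227)
violated soft preferences: 17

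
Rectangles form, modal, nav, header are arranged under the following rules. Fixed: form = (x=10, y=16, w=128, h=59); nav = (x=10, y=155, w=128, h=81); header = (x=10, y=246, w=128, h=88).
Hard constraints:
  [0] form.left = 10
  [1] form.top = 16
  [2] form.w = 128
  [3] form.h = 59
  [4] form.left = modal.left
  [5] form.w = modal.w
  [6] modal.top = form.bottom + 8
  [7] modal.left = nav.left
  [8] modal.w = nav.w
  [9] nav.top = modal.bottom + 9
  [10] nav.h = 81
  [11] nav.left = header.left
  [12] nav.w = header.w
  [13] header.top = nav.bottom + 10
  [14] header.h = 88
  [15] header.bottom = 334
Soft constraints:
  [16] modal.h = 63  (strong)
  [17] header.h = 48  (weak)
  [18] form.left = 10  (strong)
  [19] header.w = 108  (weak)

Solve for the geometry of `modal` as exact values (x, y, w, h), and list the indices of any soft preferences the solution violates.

modal = (x=10, y=83, w=128, h=63)
violated soft preferences: 17, 19

1. modal.x = 10  [form.left = modal.left]
2. modal.w = 128  [form.w = modal.w]
3. modal.y = 83  [modal.top = form.bottom + 8]
4. modal.h = 63  [nav.top = modal.bottom + 9]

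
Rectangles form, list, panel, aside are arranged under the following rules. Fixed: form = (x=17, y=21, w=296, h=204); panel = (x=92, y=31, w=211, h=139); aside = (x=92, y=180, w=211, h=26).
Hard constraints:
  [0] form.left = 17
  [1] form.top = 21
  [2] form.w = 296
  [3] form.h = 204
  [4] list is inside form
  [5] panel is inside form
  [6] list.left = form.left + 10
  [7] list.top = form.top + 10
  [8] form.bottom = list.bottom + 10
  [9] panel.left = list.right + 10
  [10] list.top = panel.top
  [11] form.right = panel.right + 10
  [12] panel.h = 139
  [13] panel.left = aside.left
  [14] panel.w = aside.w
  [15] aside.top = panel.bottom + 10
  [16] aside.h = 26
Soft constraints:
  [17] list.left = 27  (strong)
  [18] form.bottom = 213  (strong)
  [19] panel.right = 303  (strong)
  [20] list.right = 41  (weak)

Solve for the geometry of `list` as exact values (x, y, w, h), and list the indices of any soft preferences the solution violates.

list = (x=27, y=31, w=55, h=184)
violated soft preferences: 18, 20

1. list.x = 27  [list.left = form.left + 10]
2. list.y = 31  [list.top = form.top + 10]
3. list.h = 184  [form.bottom = list.bottom + 10]
4. list.w = 55  [panel.left = list.right + 10]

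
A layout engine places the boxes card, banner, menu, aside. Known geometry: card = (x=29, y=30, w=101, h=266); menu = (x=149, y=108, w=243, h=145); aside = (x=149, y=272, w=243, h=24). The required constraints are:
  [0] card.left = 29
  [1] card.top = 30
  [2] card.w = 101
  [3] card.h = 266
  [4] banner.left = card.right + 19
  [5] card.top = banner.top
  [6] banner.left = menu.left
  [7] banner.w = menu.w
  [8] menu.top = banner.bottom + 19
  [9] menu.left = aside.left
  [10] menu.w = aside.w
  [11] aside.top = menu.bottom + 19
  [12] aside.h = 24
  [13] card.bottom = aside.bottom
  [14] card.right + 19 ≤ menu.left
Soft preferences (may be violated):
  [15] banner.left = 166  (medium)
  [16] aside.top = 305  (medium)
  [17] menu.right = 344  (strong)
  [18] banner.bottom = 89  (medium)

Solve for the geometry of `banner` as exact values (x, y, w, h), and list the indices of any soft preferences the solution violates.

1. banner.x = 149  [banner.left = card.right + 19]
2. banner.y = 30  [card.top = banner.top]
3. banner.w = 243  [banner.w = menu.w]
4. banner.h = 59  [menu.top = banner.bottom + 19]

banner = (x=149, y=30, w=243, h=59)
violated soft preferences: 15, 16, 17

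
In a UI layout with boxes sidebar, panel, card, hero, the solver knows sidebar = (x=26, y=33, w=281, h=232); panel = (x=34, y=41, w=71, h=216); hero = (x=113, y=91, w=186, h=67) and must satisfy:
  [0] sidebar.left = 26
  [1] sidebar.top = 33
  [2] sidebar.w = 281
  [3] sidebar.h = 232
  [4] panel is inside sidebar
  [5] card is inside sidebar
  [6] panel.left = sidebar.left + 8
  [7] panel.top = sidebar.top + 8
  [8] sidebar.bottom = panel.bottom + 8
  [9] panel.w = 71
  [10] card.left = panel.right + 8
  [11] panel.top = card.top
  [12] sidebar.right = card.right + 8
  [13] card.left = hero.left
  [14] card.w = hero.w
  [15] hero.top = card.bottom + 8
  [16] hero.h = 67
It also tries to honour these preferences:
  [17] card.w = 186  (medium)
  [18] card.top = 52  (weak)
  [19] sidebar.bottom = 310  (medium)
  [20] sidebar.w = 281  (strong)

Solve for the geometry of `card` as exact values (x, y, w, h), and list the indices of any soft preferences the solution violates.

card = (x=113, y=41, w=186, h=42)
violated soft preferences: 18, 19

1. card.x = 113  [card.left = panel.right + 8]
2. card.y = 41  [panel.top = card.top]
3. card.w = 186  [sidebar.right = card.right + 8]
4. card.h = 42  [hero.top = card.bottom + 8]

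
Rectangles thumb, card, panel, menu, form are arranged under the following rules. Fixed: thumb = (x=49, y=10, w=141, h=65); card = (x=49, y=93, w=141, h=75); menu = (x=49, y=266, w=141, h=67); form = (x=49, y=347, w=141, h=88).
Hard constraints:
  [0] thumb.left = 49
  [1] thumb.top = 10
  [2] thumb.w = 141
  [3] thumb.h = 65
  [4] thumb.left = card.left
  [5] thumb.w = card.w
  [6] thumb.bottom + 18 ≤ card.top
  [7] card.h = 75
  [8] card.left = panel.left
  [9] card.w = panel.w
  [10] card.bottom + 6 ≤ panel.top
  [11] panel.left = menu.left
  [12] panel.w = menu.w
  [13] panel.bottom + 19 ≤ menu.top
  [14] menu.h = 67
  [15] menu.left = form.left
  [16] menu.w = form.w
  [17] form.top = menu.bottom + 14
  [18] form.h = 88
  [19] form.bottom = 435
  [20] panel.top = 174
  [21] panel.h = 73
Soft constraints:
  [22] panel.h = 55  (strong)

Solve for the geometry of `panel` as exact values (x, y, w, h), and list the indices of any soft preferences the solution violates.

panel = (x=49, y=174, w=141, h=73)
violated soft preferences: 22

1. panel.x = 49  [card.left = panel.left]
2. panel.w = 141  [card.w = panel.w]
3. panel.y = 174  [panel.top = 174]
4. panel.h = 73  [panel.h = 73]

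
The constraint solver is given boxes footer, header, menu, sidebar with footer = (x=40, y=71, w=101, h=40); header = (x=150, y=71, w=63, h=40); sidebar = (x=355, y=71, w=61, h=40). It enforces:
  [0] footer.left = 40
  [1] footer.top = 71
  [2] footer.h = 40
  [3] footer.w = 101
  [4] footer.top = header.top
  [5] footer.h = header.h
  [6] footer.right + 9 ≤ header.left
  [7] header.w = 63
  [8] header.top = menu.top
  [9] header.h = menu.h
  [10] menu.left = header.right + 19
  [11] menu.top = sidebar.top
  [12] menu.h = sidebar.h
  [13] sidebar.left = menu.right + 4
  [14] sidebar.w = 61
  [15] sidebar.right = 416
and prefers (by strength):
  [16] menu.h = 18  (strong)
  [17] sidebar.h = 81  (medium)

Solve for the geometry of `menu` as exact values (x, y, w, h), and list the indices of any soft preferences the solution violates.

1. menu.y = 71  [header.top = menu.top]
2. menu.h = 40  [header.h = menu.h]
3. menu.x = 232  [menu.left = header.right + 19]
4. menu.w = 119  [sidebar.left = menu.right + 4]

menu = (x=232, y=71, w=119, h=40)
violated soft preferences: 16, 17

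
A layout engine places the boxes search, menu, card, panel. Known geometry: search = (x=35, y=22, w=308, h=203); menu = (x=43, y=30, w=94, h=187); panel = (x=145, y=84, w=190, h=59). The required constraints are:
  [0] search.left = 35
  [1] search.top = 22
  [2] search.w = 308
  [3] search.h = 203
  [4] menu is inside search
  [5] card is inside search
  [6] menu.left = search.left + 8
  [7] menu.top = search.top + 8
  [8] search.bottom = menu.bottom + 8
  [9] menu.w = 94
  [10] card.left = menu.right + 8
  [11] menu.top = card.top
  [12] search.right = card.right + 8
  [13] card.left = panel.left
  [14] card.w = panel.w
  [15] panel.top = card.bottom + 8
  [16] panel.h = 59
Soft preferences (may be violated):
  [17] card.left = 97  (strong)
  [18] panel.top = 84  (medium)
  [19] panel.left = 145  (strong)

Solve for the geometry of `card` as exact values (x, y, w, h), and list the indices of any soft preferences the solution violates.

card = (x=145, y=30, w=190, h=46)
violated soft preferences: 17

1. card.x = 145  [card.left = menu.right + 8]
2. card.y = 30  [menu.top = card.top]
3. card.w = 190  [search.right = card.right + 8]
4. card.h = 46  [panel.top = card.bottom + 8]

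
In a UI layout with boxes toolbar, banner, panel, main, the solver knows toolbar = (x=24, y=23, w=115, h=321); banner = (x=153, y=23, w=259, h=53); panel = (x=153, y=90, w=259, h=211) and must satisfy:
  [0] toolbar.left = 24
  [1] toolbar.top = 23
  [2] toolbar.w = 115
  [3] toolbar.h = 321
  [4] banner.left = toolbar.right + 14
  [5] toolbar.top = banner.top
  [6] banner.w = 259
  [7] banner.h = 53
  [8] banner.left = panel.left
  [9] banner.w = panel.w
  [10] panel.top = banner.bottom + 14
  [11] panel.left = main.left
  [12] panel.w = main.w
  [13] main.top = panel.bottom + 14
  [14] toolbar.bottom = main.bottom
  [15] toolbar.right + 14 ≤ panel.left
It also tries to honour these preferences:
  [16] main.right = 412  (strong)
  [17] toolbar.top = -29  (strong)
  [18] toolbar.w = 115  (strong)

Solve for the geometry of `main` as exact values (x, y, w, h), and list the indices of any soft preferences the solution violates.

main = (x=153, y=315, w=259, h=29)
violated soft preferences: 17

1. main.x = 153  [panel.left = main.left]
2. main.w = 259  [panel.w = main.w]
3. main.y = 315  [main.top = panel.bottom + 14]
4. main.h = 29  [toolbar.bottom = main.bottom]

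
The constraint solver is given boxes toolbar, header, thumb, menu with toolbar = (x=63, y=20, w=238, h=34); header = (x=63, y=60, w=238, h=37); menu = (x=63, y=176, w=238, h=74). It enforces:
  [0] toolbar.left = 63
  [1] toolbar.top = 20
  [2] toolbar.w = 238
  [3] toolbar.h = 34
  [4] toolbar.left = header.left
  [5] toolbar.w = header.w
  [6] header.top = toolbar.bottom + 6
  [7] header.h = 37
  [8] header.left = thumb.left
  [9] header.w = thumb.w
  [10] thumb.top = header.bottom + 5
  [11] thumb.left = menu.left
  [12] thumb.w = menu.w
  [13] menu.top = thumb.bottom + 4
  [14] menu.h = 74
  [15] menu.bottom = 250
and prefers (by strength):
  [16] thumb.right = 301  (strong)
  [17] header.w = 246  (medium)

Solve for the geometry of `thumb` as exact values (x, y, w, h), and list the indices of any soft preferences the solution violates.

thumb = (x=63, y=102, w=238, h=70)
violated soft preferences: 17

1. thumb.x = 63  [header.left = thumb.left]
2. thumb.w = 238  [header.w = thumb.w]
3. thumb.y = 102  [thumb.top = header.bottom + 5]
4. thumb.h = 70  [menu.top = thumb.bottom + 4]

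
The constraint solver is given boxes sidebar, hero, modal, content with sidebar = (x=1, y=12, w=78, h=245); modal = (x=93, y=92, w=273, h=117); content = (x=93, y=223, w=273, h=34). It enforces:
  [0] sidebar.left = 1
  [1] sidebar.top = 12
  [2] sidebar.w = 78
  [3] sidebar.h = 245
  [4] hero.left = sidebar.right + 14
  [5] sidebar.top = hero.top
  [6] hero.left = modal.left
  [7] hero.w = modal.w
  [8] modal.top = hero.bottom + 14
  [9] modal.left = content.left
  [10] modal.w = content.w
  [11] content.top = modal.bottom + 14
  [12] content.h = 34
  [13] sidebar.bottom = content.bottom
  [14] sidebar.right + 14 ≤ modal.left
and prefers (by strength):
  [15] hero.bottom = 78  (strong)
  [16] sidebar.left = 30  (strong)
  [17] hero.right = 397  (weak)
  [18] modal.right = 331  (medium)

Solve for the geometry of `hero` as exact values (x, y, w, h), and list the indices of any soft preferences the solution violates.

1. hero.x = 93  [hero.left = sidebar.right + 14]
2. hero.y = 12  [sidebar.top = hero.top]
3. hero.w = 273  [hero.w = modal.w]
4. hero.h = 66  [modal.top = hero.bottom + 14]

hero = (x=93, y=12, w=273, h=66)
violated soft preferences: 16, 17, 18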